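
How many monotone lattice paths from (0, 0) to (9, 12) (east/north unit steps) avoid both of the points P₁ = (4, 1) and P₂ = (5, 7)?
Number of paths = 176708

Inclusion–exclusion. Total paths: C(21, 9) = 293930. Through P₁: C(5, 4)·C(16, 5) = 21840. Through P₂: C(12, 5)·C(9, 4) = 99792. Since P₁ is strictly southwest of P₂, a monotone path through both must visit P₁ then P₂; paths through both = C(5, 4)·C(7, 1)·C(9, 4) = 4410. Avoid both = 293930 − 21840 − 99792 + 4410 = 176708.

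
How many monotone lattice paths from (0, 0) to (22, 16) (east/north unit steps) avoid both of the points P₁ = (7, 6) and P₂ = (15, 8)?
Number of paths = 13972522380

Inclusion–exclusion. Total paths: C(38, 22) = 22239974430. Through P₁: C(13, 7)·C(25, 15) = 5609192160. Through P₂: C(23, 15)·C(15, 7) = 3155170590. Since P₁ is strictly southwest of P₂, a monotone path through both must visit P₁ then P₂; paths through both = C(13, 7)·C(10, 8)·C(15, 7) = 496910700. Avoid both = 22239974430 − 5609192160 − 3155170590 + 496910700 = 13972522380.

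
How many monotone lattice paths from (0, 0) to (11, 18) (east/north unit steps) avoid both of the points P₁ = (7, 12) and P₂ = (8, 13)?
Number of paths = 18263826

Inclusion–exclusion. Total paths: C(29, 11) = 34597290. Through P₁: C(19, 7)·C(10, 4) = 10581480. Through P₂: C(21, 8)·C(8, 3) = 11395440. Since P₁ is strictly southwest of P₂, a monotone path through both must visit P₁ then P₂; paths through both = C(19, 7)·C(2, 1)·C(8, 3) = 5643456. Avoid both = 34597290 − 10581480 − 11395440 + 5643456 = 18263826.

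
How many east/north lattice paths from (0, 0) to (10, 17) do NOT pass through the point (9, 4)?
Number of paths = 8426275

Total paths from (0, 0) to (10, 17): C(27, 10) = 8436285. Paths through (9, 4): (paths (0, 0) → (9, 4)) × (paths (9, 4) → (10, 17)) = C(13, 9) · C(14, 1) = 715 · 14 = 10010. Avoidance count = 8436285 − 10010 = 8426275.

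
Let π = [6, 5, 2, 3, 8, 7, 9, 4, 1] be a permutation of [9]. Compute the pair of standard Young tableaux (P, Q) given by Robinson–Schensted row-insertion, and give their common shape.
P = [1, 3, 4, 9] / [2, 7] / [5, 8] / [6];  Q = [1, 4, 5, 7] / [2, 6] / [3, 8] / [9];  common shape = (4, 2, 2, 1)

Row-insert the values π_1, π_2, … into P one at a time, bumping the leftmost entry strictly greater than the inserted value down to the next row. The recording tableau Q records, in position (i, j), the step at which that cell was added to P.
  Insert 6 (step 1): P = [6];  Q = [1]
  Insert 5 (step 2): P = [5] / [6];  Q = [1] / [2]
  Insert 2 (step 3): P = [2] / [5] / [6];  Q = [1] / [2] / [3]
  Insert 3 (step 4): P = [2, 3] / [5] / [6];  Q = [1, 4] / [2] / [3]
  Insert 8 (step 5): P = [2, 3, 8] / [5] / [6];  Q = [1, 4, 5] / [2] / [3]
  Insert 7 (step 6): P = [2, 3, 7] / [5, 8] / [6];  Q = [1, 4, 5] / [2, 6] / [3]
  Insert 9 (step 7): P = [2, 3, 7, 9] / [5, 8] / [6];  Q = [1, 4, 5, 7] / [2, 6] / [3]
  Insert 4 (step 8): P = [2, 3, 4, 9] / [5, 7] / [6, 8];  Q = [1, 4, 5, 7] / [2, 6] / [3, 8]
  Insert 1 (step 9): P = [1, 3, 4, 9] / [2, 7] / [5, 8] / [6];  Q = [1, 4, 5, 7] / [2, 6] / [3, 8] / [9]
Final shape: (4, 2, 2, 1).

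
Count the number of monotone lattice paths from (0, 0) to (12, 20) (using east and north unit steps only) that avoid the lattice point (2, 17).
Number of paths = 225743934

Total paths from (0, 0) to (12, 20): C(32, 12) = 225792840. Paths through (2, 17): (paths (0, 0) → (2, 17)) × (paths (2, 17) → (12, 20)) = C(19, 2) · C(13, 10) = 171 · 286 = 48906. Avoidance count = 225792840 − 48906 = 225743934.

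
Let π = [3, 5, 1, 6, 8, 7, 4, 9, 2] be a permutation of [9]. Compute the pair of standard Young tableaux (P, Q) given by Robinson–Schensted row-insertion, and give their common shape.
P = [1, 2, 6, 7, 9] / [3, 4] / [5] / [8];  Q = [1, 2, 4, 5, 8] / [3, 6] / [7] / [9];  common shape = (5, 2, 1, 1)

Row-insert the values π_1, π_2, … into P one at a time, bumping the leftmost entry strictly greater than the inserted value down to the next row. The recording tableau Q records, in position (i, j), the step at which that cell was added to P.
  Insert 3 (step 1): P = [3];  Q = [1]
  Insert 5 (step 2): P = [3, 5];  Q = [1, 2]
  Insert 1 (step 3): P = [1, 5] / [3];  Q = [1, 2] / [3]
  Insert 6 (step 4): P = [1, 5, 6] / [3];  Q = [1, 2, 4] / [3]
  Insert 8 (step 5): P = [1, 5, 6, 8] / [3];  Q = [1, 2, 4, 5] / [3]
  Insert 7 (step 6): P = [1, 5, 6, 7] / [3, 8];  Q = [1, 2, 4, 5] / [3, 6]
  Insert 4 (step 7): P = [1, 4, 6, 7] / [3, 5] / [8];  Q = [1, 2, 4, 5] / [3, 6] / [7]
  Insert 9 (step 8): P = [1, 4, 6, 7, 9] / [3, 5] / [8];  Q = [1, 2, 4, 5, 8] / [3, 6] / [7]
  Insert 2 (step 9): P = [1, 2, 6, 7, 9] / [3, 4] / [5] / [8];  Q = [1, 2, 4, 5, 8] / [3, 6] / [7] / [9]
Final shape: (5, 2, 1, 1).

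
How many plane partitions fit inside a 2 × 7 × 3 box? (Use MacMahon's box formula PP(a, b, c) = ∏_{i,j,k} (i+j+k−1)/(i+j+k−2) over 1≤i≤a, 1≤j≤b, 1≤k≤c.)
PP(2, 7, 3) = 4950

Evaluate the triple product over i = 1..2, j = 1..7, k = 1..3. The factors are (2/1) · (3/2) · (4/3) · (3/2) · (4/3) · (5/4) · (4/3) · (5/4) · … (42 factors total). The numerators and denominators telescope so the product is an integer; carrying out the multiplication exactly gives PP(2, 7, 3) = 4950.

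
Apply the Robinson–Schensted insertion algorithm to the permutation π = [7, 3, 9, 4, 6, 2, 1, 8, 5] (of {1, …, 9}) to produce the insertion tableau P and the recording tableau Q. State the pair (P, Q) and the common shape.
P = [1, 4, 5, 8] / [2, 6] / [3, 9] / [7];  Q = [1, 3, 5, 8] / [2, 4] / [6, 9] / [7];  common shape = (4, 2, 2, 1)

Row-insert the values π_1, π_2, … into P one at a time, bumping the leftmost entry strictly greater than the inserted value down to the next row. The recording tableau Q records, in position (i, j), the step at which that cell was added to P.
  Insert 7 (step 1): P = [7];  Q = [1]
  Insert 3 (step 2): P = [3] / [7];  Q = [1] / [2]
  Insert 9 (step 3): P = [3, 9] / [7];  Q = [1, 3] / [2]
  Insert 4 (step 4): P = [3, 4] / [7, 9];  Q = [1, 3] / [2, 4]
  Insert 6 (step 5): P = [3, 4, 6] / [7, 9];  Q = [1, 3, 5] / [2, 4]
  Insert 2 (step 6): P = [2, 4, 6] / [3, 9] / [7];  Q = [1, 3, 5] / [2, 4] / [6]
  Insert 1 (step 7): P = [1, 4, 6] / [2, 9] / [3] / [7];  Q = [1, 3, 5] / [2, 4] / [6] / [7]
  Insert 8 (step 8): P = [1, 4, 6, 8] / [2, 9] / [3] / [7];  Q = [1, 3, 5, 8] / [2, 4] / [6] / [7]
  Insert 5 (step 9): P = [1, 4, 5, 8] / [2, 6] / [3, 9] / [7];  Q = [1, 3, 5, 8] / [2, 4] / [6, 9] / [7]
Final shape: (4, 2, 2, 1).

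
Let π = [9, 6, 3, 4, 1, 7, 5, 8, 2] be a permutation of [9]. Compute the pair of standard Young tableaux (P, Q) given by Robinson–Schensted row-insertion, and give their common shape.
P = [1, 2, 5, 8] / [3, 4] / [6, 7] / [9];  Q = [1, 4, 6, 8] / [2, 7] / [3, 9] / [5];  common shape = (4, 2, 2, 1)

Row-insert the values π_1, π_2, … into P one at a time, bumping the leftmost entry strictly greater than the inserted value down to the next row. The recording tableau Q records, in position (i, j), the step at which that cell was added to P.
  Insert 9 (step 1): P = [9];  Q = [1]
  Insert 6 (step 2): P = [6] / [9];  Q = [1] / [2]
  Insert 3 (step 3): P = [3] / [6] / [9];  Q = [1] / [2] / [3]
  Insert 4 (step 4): P = [3, 4] / [6] / [9];  Q = [1, 4] / [2] / [3]
  Insert 1 (step 5): P = [1, 4] / [3] / [6] / [9];  Q = [1, 4] / [2] / [3] / [5]
  Insert 7 (step 6): P = [1, 4, 7] / [3] / [6] / [9];  Q = [1, 4, 6] / [2] / [3] / [5]
  Insert 5 (step 7): P = [1, 4, 5] / [3, 7] / [6] / [9];  Q = [1, 4, 6] / [2, 7] / [3] / [5]
  Insert 8 (step 8): P = [1, 4, 5, 8] / [3, 7] / [6] / [9];  Q = [1, 4, 6, 8] / [2, 7] / [3] / [5]
  Insert 2 (step 9): P = [1, 2, 5, 8] / [3, 4] / [6, 7] / [9];  Q = [1, 4, 6, 8] / [2, 7] / [3, 9] / [5]
Final shape: (4, 2, 2, 1).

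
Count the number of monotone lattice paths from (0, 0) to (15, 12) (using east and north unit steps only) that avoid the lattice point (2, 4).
Number of paths = 14331510

Total paths from (0, 0) to (15, 12): C(27, 15) = 17383860. Paths through (2, 4): (paths (0, 0) → (2, 4)) × (paths (2, 4) → (15, 12)) = C(6, 2) · C(21, 13) = 15 · 203490 = 3052350. Avoidance count = 17383860 − 3052350 = 14331510.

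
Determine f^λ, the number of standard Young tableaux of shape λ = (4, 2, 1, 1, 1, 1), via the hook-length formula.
# SYT of shape (4, 2, 1, 1, 1, 1) = 350

Hook-length formula: f^λ = n! / Π hook(c), product over all cells c of the Young diagram. For λ = (4, 2, 1, 1, 1, 1), n = 10 boxes. Hook lengths by row (left-to-right, top-to-bottom): [9, 4, 2, 1]; [6, 1]; [4]; [3]; [2]; [1]. Product of hooks = 10368. So f^λ = 10! / 10368 = 3628800 / 10368 = 350.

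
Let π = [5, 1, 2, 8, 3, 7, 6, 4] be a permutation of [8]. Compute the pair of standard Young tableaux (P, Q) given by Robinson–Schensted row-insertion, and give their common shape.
P = [1, 2, 3, 4] / [5, 6] / [7] / [8];  Q = [1, 3, 4, 6] / [2, 5] / [7] / [8];  common shape = (4, 2, 1, 1)

Row-insert the values π_1, π_2, … into P one at a time, bumping the leftmost entry strictly greater than the inserted value down to the next row. The recording tableau Q records, in position (i, j), the step at which that cell was added to P.
  Insert 5 (step 1): P = [5];  Q = [1]
  Insert 1 (step 2): P = [1] / [5];  Q = [1] / [2]
  Insert 2 (step 3): P = [1, 2] / [5];  Q = [1, 3] / [2]
  Insert 8 (step 4): P = [1, 2, 8] / [5];  Q = [1, 3, 4] / [2]
  Insert 3 (step 5): P = [1, 2, 3] / [5, 8];  Q = [1, 3, 4] / [2, 5]
  Insert 7 (step 6): P = [1, 2, 3, 7] / [5, 8];  Q = [1, 3, 4, 6] / [2, 5]
  Insert 6 (step 7): P = [1, 2, 3, 6] / [5, 7] / [8];  Q = [1, 3, 4, 6] / [2, 5] / [7]
  Insert 4 (step 8): P = [1, 2, 3, 4] / [5, 6] / [7] / [8];  Q = [1, 3, 4, 6] / [2, 5] / [7] / [8]
Final shape: (4, 2, 1, 1).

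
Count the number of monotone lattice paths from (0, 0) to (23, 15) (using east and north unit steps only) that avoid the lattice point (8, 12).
Number of paths = 15368495040

Total paths from (0, 0) to (23, 15): C(38, 23) = 15471286560. Paths through (8, 12): (paths (0, 0) → (8, 12)) × (paths (8, 12) → (23, 15)) = C(20, 8) · C(18, 15) = 125970 · 816 = 102791520. Avoidance count = 15471286560 − 102791520 = 15368495040.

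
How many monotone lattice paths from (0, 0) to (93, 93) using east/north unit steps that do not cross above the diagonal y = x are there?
C_93 = 60960876535340415751462563580829648891969728907438000

These NE paths below the diagonal are counted by the Catalan number C_n = (1/(n + 1)) · C(2n, n). For n = 93: C_93 = (1/94) · C(186, 93) = 5730322394321999080637480976597986995845154517299172000/94 = 60960876535340415751462563580829648891969728907438000.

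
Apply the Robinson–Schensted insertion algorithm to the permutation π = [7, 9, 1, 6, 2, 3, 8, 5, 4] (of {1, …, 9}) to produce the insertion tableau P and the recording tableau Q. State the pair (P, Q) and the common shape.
P = [1, 2, 3, 4] / [5, 8] / [6, 9] / [7];  Q = [1, 2, 6, 7] / [3, 4] / [5, 8] / [9];  common shape = (4, 2, 2, 1)

Row-insert the values π_1, π_2, … into P one at a time, bumping the leftmost entry strictly greater than the inserted value down to the next row. The recording tableau Q records, in position (i, j), the step at which that cell was added to P.
  Insert 7 (step 1): P = [7];  Q = [1]
  Insert 9 (step 2): P = [7, 9];  Q = [1, 2]
  Insert 1 (step 3): P = [1, 9] / [7];  Q = [1, 2] / [3]
  Insert 6 (step 4): P = [1, 6] / [7, 9];  Q = [1, 2] / [3, 4]
  Insert 2 (step 5): P = [1, 2] / [6, 9] / [7];  Q = [1, 2] / [3, 4] / [5]
  Insert 3 (step 6): P = [1, 2, 3] / [6, 9] / [7];  Q = [1, 2, 6] / [3, 4] / [5]
  Insert 8 (step 7): P = [1, 2, 3, 8] / [6, 9] / [7];  Q = [1, 2, 6, 7] / [3, 4] / [5]
  Insert 5 (step 8): P = [1, 2, 3, 5] / [6, 8] / [7, 9];  Q = [1, 2, 6, 7] / [3, 4] / [5, 8]
  Insert 4 (step 9): P = [1, 2, 3, 4] / [5, 8] / [6, 9] / [7];  Q = [1, 2, 6, 7] / [3, 4] / [5, 8] / [9]
Final shape: (4, 2, 2, 1).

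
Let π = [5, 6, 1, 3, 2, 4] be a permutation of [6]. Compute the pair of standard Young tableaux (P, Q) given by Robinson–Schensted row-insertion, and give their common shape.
P = [1, 2, 4] / [3, 6] / [5];  Q = [1, 2, 6] / [3, 4] / [5];  common shape = (3, 2, 1)

Row-insert the values π_1, π_2, … into P one at a time, bumping the leftmost entry strictly greater than the inserted value down to the next row. The recording tableau Q records, in position (i, j), the step at which that cell was added to P.
  Insert 5 (step 1): P = [5];  Q = [1]
  Insert 6 (step 2): P = [5, 6];  Q = [1, 2]
  Insert 1 (step 3): P = [1, 6] / [5];  Q = [1, 2] / [3]
  Insert 3 (step 4): P = [1, 3] / [5, 6];  Q = [1, 2] / [3, 4]
  Insert 2 (step 5): P = [1, 2] / [3, 6] / [5];  Q = [1, 2] / [3, 4] / [5]
  Insert 4 (step 6): P = [1, 2, 4] / [3, 6] / [5];  Q = [1, 2, 6] / [3, 4] / [5]
Final shape: (3, 2, 1).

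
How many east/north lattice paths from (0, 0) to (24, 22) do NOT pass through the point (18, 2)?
Number of paths = 7890327370250

Total paths from (0, 0) to (24, 22): C(46, 24) = 7890371113950. Paths through (18, 2): (paths (0, 0) → (18, 2)) × (paths (18, 2) → (24, 22)) = C(20, 18) · C(26, 6) = 190 · 230230 = 43743700. Avoidance count = 7890371113950 − 43743700 = 7890327370250.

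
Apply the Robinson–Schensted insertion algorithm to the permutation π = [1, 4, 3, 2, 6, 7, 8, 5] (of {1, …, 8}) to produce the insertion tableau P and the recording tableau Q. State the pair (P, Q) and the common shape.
P = [1, 2, 5, 7, 8] / [3, 6] / [4];  Q = [1, 2, 5, 6, 7] / [3, 8] / [4];  common shape = (5, 2, 1)

Row-insert the values π_1, π_2, … into P one at a time, bumping the leftmost entry strictly greater than the inserted value down to the next row. The recording tableau Q records, in position (i, j), the step at which that cell was added to P.
  Insert 1 (step 1): P = [1];  Q = [1]
  Insert 4 (step 2): P = [1, 4];  Q = [1, 2]
  Insert 3 (step 3): P = [1, 3] / [4];  Q = [1, 2] / [3]
  Insert 2 (step 4): P = [1, 2] / [3] / [4];  Q = [1, 2] / [3] / [4]
  Insert 6 (step 5): P = [1, 2, 6] / [3] / [4];  Q = [1, 2, 5] / [3] / [4]
  Insert 7 (step 6): P = [1, 2, 6, 7] / [3] / [4];  Q = [1, 2, 5, 6] / [3] / [4]
  Insert 8 (step 7): P = [1, 2, 6, 7, 8] / [3] / [4];  Q = [1, 2, 5, 6, 7] / [3] / [4]
  Insert 5 (step 8): P = [1, 2, 5, 7, 8] / [3, 6] / [4];  Q = [1, 2, 5, 6, 7] / [3, 8] / [4]
Final shape: (5, 2, 1).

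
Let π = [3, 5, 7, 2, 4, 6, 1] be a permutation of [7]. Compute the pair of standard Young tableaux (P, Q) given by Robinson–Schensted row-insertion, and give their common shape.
P = [1, 4, 6] / [2, 5, 7] / [3];  Q = [1, 2, 3] / [4, 5, 6] / [7];  common shape = (3, 3, 1)

Row-insert the values π_1, π_2, … into P one at a time, bumping the leftmost entry strictly greater than the inserted value down to the next row. The recording tableau Q records, in position (i, j), the step at which that cell was added to P.
  Insert 3 (step 1): P = [3];  Q = [1]
  Insert 5 (step 2): P = [3, 5];  Q = [1, 2]
  Insert 7 (step 3): P = [3, 5, 7];  Q = [1, 2, 3]
  Insert 2 (step 4): P = [2, 5, 7] / [3];  Q = [1, 2, 3] / [4]
  Insert 4 (step 5): P = [2, 4, 7] / [3, 5];  Q = [1, 2, 3] / [4, 5]
  Insert 6 (step 6): P = [2, 4, 6] / [3, 5, 7];  Q = [1, 2, 3] / [4, 5, 6]
  Insert 1 (step 7): P = [1, 4, 6] / [2, 5, 7] / [3];  Q = [1, 2, 3] / [4, 5, 6] / [7]
Final shape: (3, 3, 1).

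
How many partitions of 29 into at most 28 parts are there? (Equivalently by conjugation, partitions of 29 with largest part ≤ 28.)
p(29, parts ≤ 28) = 4564

Use the recurrence p(n, m) = p(n, m−1) + p(n−m, m): either the largest part is < m (count p(n, m−1)) or the largest part is exactly m (remove one copy of m, count p(n−m, m)). With p(0, ·) = 1 this gives p(29, parts ≤ 28) = 4564. (By conjugating Young diagrams, this also counts partitions of 29 into at most 28 parts.)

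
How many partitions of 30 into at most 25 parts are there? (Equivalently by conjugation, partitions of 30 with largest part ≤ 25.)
p(30, parts ≤ 25) = 5592

Use the recurrence p(n, m) = p(n, m−1) + p(n−m, m): either the largest part is < m (count p(n, m−1)) or the largest part is exactly m (remove one copy of m, count p(n−m, m)). With p(0, ·) = 1 this gives p(30, parts ≤ 25) = 5592. (By conjugating Young diagrams, this also counts partitions of 30 into at most 25 parts.)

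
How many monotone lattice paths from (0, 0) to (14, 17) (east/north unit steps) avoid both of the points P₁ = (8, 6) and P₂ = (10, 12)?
Number of paths = 157134585

Inclusion–exclusion. Total paths: C(31, 14) = 265182525. Through P₁: C(14, 8)·C(17, 6) = 37165128. Through P₂: C(22, 10)·C(9, 4) = 81477396. Since P₁ is strictly southwest of P₂, a monotone path through both must visit P₁ then P₂; paths through both = C(14, 8)·C(8, 2)·C(9, 4) = 10594584. Avoid both = 265182525 − 37165128 − 81477396 + 10594584 = 157134585.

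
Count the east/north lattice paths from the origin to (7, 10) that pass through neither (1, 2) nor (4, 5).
Number of paths = 6743

Inclusion–exclusion. Total paths: C(17, 7) = 19448. Through P₁: C(3, 1)·C(14, 6) = 9009. Through P₂: C(9, 4)·C(8, 3) = 7056. Since P₁ is strictly southwest of P₂, a monotone path through both must visit P₁ then P₂; paths through both = C(3, 1)·C(6, 3)·C(8, 3) = 3360. Avoid both = 19448 − 9009 − 7056 + 3360 = 6743.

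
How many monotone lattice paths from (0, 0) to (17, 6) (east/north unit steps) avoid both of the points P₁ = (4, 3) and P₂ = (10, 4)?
Number of paths = 54131

Inclusion–exclusion. Total paths: C(23, 17) = 100947. Through P₁: C(7, 4)·C(16, 13) = 19600. Through P₂: C(14, 10)·C(9, 7) = 36036. Since P₁ is strictly southwest of P₂, a monotone path through both must visit P₁ then P₂; paths through both = C(7, 4)·C(7, 6)·C(9, 7) = 8820. Avoid both = 100947 − 19600 − 36036 + 8820 = 54131.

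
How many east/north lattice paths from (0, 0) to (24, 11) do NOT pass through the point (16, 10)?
Number of paths = 369420285

Total paths from (0, 0) to (24, 11): C(35, 24) = 417225900. Paths through (16, 10): (paths (0, 0) → (16, 10)) × (paths (16, 10) → (24, 11)) = C(26, 16) · C(9, 8) = 5311735 · 9 = 47805615. Avoidance count = 417225900 − 47805615 = 369420285.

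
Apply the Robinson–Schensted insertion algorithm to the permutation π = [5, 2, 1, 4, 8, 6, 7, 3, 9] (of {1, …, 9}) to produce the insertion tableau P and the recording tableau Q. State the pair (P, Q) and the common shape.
P = [1, 3, 6, 7, 9] / [2, 4] / [5, 8];  Q = [1, 4, 5, 7, 9] / [2, 6] / [3, 8];  common shape = (5, 2, 2)

Row-insert the values π_1, π_2, … into P one at a time, bumping the leftmost entry strictly greater than the inserted value down to the next row. The recording tableau Q records, in position (i, j), the step at which that cell was added to P.
  Insert 5 (step 1): P = [5];  Q = [1]
  Insert 2 (step 2): P = [2] / [5];  Q = [1] / [2]
  Insert 1 (step 3): P = [1] / [2] / [5];  Q = [1] / [2] / [3]
  Insert 4 (step 4): P = [1, 4] / [2] / [5];  Q = [1, 4] / [2] / [3]
  Insert 8 (step 5): P = [1, 4, 8] / [2] / [5];  Q = [1, 4, 5] / [2] / [3]
  Insert 6 (step 6): P = [1, 4, 6] / [2, 8] / [5];  Q = [1, 4, 5] / [2, 6] / [3]
  Insert 7 (step 7): P = [1, 4, 6, 7] / [2, 8] / [5];  Q = [1, 4, 5, 7] / [2, 6] / [3]
  Insert 3 (step 8): P = [1, 3, 6, 7] / [2, 4] / [5, 8];  Q = [1, 4, 5, 7] / [2, 6] / [3, 8]
  Insert 9 (step 9): P = [1, 3, 6, 7, 9] / [2, 4] / [5, 8];  Q = [1, 4, 5, 7, 9] / [2, 6] / [3, 8]
Final shape: (5, 2, 2).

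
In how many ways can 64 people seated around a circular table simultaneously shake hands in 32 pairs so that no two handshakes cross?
C_32 = 55534064877048198

These noncrossing handshakes are counted by the Catalan number C_n = (1/(n + 1)) · C(2n, n). For n = 32: C_32 = (1/33) · C(64, 32) = 1832624140942590534/33 = 55534064877048198.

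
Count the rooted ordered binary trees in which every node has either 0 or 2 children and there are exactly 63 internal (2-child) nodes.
C_63 = 94295850558771979787935384946380125

These full binary trees are counted by the Catalan number C_n = (1/(n + 1)) · C(2n, n). For n = 63: C_63 = (1/64) · C(126, 63) = 6034934435761406706427864636568328000/64 = 94295850558771979787935384946380125.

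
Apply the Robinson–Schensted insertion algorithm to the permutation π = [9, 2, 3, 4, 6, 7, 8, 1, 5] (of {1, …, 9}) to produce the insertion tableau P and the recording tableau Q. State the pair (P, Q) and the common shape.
P = [1, 3, 4, 5, 7, 8] / [2, 6] / [9];  Q = [1, 3, 4, 5, 6, 7] / [2, 9] / [8];  common shape = (6, 2, 1)

Row-insert the values π_1, π_2, … into P one at a time, bumping the leftmost entry strictly greater than the inserted value down to the next row. The recording tableau Q records, in position (i, j), the step at which that cell was added to P.
  Insert 9 (step 1): P = [9];  Q = [1]
  Insert 2 (step 2): P = [2] / [9];  Q = [1] / [2]
  Insert 3 (step 3): P = [2, 3] / [9];  Q = [1, 3] / [2]
  Insert 4 (step 4): P = [2, 3, 4] / [9];  Q = [1, 3, 4] / [2]
  Insert 6 (step 5): P = [2, 3, 4, 6] / [9];  Q = [1, 3, 4, 5] / [2]
  Insert 7 (step 6): P = [2, 3, 4, 6, 7] / [9];  Q = [1, 3, 4, 5, 6] / [2]
  Insert 8 (step 7): P = [2, 3, 4, 6, 7, 8] / [9];  Q = [1, 3, 4, 5, 6, 7] / [2]
  Insert 1 (step 8): P = [1, 3, 4, 6, 7, 8] / [2] / [9];  Q = [1, 3, 4, 5, 6, 7] / [2] / [8]
  Insert 5 (step 9): P = [1, 3, 4, 5, 7, 8] / [2, 6] / [9];  Q = [1, 3, 4, 5, 6, 7] / [2, 9] / [8]
Final shape: (6, 2, 1).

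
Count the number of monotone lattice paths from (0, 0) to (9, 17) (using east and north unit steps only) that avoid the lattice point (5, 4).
Number of paths = 2824670

Total paths from (0, 0) to (9, 17): C(26, 9) = 3124550. Paths through (5, 4): (paths (0, 0) → (5, 4)) × (paths (5, 4) → (9, 17)) = C(9, 5) · C(17, 4) = 126 · 2380 = 299880. Avoidance count = 3124550 − 299880 = 2824670.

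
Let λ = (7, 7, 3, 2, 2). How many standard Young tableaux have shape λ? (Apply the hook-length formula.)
# SYT of shape (7, 7, 3, 2, 2) = 177768864

Hook-length formula: f^λ = n! / Π hook(c), product over all cells c of the Young diagram. For λ = (7, 7, 3, 2, 2), n = 21 boxes. Hook lengths by row (left-to-right, top-to-bottom): [11, 10, 7, 5, 4, 3, 2]; [10, 9, 6, 4, 3, 2, 1]; [5, 4, 1]; [3, 2]; [2, 1]. Product of hooks = 287400960000. So f^λ = 21! / 287400960000 = 51090942171709440000 / 287400960000 = 177768864.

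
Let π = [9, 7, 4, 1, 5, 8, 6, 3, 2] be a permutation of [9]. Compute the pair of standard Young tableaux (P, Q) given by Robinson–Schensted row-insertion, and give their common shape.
P = [1, 2, 6] / [3, 5] / [4, 8] / [7] / [9];  Q = [1, 5, 6] / [2, 7] / [3, 8] / [4] / [9];  common shape = (3, 2, 2, 1, 1)

Row-insert the values π_1, π_2, … into P one at a time, bumping the leftmost entry strictly greater than the inserted value down to the next row. The recording tableau Q records, in position (i, j), the step at which that cell was added to P.
  Insert 9 (step 1): P = [9];  Q = [1]
  Insert 7 (step 2): P = [7] / [9];  Q = [1] / [2]
  Insert 4 (step 3): P = [4] / [7] / [9];  Q = [1] / [2] / [3]
  Insert 1 (step 4): P = [1] / [4] / [7] / [9];  Q = [1] / [2] / [3] / [4]
  Insert 5 (step 5): P = [1, 5] / [4] / [7] / [9];  Q = [1, 5] / [2] / [3] / [4]
  Insert 8 (step 6): P = [1, 5, 8] / [4] / [7] / [9];  Q = [1, 5, 6] / [2] / [3] / [4]
  Insert 6 (step 7): P = [1, 5, 6] / [4, 8] / [7] / [9];  Q = [1, 5, 6] / [2, 7] / [3] / [4]
  Insert 3 (step 8): P = [1, 3, 6] / [4, 5] / [7, 8] / [9];  Q = [1, 5, 6] / [2, 7] / [3, 8] / [4]
  Insert 2 (step 9): P = [1, 2, 6] / [3, 5] / [4, 8] / [7] / [9];  Q = [1, 5, 6] / [2, 7] / [3, 8] / [4] / [9]
Final shape: (3, 2, 2, 1, 1).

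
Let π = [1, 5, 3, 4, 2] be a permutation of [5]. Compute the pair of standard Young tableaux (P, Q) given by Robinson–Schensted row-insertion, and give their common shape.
P = [1, 2, 4] / [3] / [5];  Q = [1, 2, 4] / [3] / [5];  common shape = (3, 1, 1)

Row-insert the values π_1, π_2, … into P one at a time, bumping the leftmost entry strictly greater than the inserted value down to the next row. The recording tableau Q records, in position (i, j), the step at which that cell was added to P.
  Insert 1 (step 1): P = [1];  Q = [1]
  Insert 5 (step 2): P = [1, 5];  Q = [1, 2]
  Insert 3 (step 3): P = [1, 3] / [5];  Q = [1, 2] / [3]
  Insert 4 (step 4): P = [1, 3, 4] / [5];  Q = [1, 2, 4] / [3]
  Insert 2 (step 5): P = [1, 2, 4] / [3] / [5];  Q = [1, 2, 4] / [3] / [5]
Final shape: (3, 1, 1).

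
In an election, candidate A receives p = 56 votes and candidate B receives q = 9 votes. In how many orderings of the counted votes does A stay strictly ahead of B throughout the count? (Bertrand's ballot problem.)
Strict-lead orderings = 23114419144

Total orderings of the 65 votes with 56 for A: C(65, 56) = 31966749880. By the Bertrand ballot formula (Cycle Lemma / reflection principle), the number of orderings in which A is strictly ahead of B throughout is (p − q)/(p + q) · C(p + q, p) = (56 − 9)/(56 + 9) · 31966749880 = 23114419144.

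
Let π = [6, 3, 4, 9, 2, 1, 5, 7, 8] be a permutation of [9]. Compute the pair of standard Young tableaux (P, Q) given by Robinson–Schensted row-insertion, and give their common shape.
P = [1, 4, 5, 7, 8] / [2, 9] / [3] / [6];  Q = [1, 3, 4, 8, 9] / [2, 7] / [5] / [6];  common shape = (5, 2, 1, 1)

Row-insert the values π_1, π_2, … into P one at a time, bumping the leftmost entry strictly greater than the inserted value down to the next row. The recording tableau Q records, in position (i, j), the step at which that cell was added to P.
  Insert 6 (step 1): P = [6];  Q = [1]
  Insert 3 (step 2): P = [3] / [6];  Q = [1] / [2]
  Insert 4 (step 3): P = [3, 4] / [6];  Q = [1, 3] / [2]
  Insert 9 (step 4): P = [3, 4, 9] / [6];  Q = [1, 3, 4] / [2]
  Insert 2 (step 5): P = [2, 4, 9] / [3] / [6];  Q = [1, 3, 4] / [2] / [5]
  Insert 1 (step 6): P = [1, 4, 9] / [2] / [3] / [6];  Q = [1, 3, 4] / [2] / [5] / [6]
  Insert 5 (step 7): P = [1, 4, 5] / [2, 9] / [3] / [6];  Q = [1, 3, 4] / [2, 7] / [5] / [6]
  Insert 7 (step 8): P = [1, 4, 5, 7] / [2, 9] / [3] / [6];  Q = [1, 3, 4, 8] / [2, 7] / [5] / [6]
  Insert 8 (step 9): P = [1, 4, 5, 7, 8] / [2, 9] / [3] / [6];  Q = [1, 3, 4, 8, 9] / [2, 7] / [5] / [6]
Final shape: (5, 2, 1, 1).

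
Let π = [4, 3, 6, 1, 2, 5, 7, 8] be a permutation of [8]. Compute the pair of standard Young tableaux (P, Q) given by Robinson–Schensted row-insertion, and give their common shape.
P = [1, 2, 5, 7, 8] / [3, 6] / [4];  Q = [1, 3, 6, 7, 8] / [2, 5] / [4];  common shape = (5, 2, 1)

Row-insert the values π_1, π_2, … into P one at a time, bumping the leftmost entry strictly greater than the inserted value down to the next row. The recording tableau Q records, in position (i, j), the step at which that cell was added to P.
  Insert 4 (step 1): P = [4];  Q = [1]
  Insert 3 (step 2): P = [3] / [4];  Q = [1] / [2]
  Insert 6 (step 3): P = [3, 6] / [4];  Q = [1, 3] / [2]
  Insert 1 (step 4): P = [1, 6] / [3] / [4];  Q = [1, 3] / [2] / [4]
  Insert 2 (step 5): P = [1, 2] / [3, 6] / [4];  Q = [1, 3] / [2, 5] / [4]
  Insert 5 (step 6): P = [1, 2, 5] / [3, 6] / [4];  Q = [1, 3, 6] / [2, 5] / [4]
  Insert 7 (step 7): P = [1, 2, 5, 7] / [3, 6] / [4];  Q = [1, 3, 6, 7] / [2, 5] / [4]
  Insert 8 (step 8): P = [1, 2, 5, 7, 8] / [3, 6] / [4];  Q = [1, 3, 6, 7, 8] / [2, 5] / [4]
Final shape: (5, 2, 1).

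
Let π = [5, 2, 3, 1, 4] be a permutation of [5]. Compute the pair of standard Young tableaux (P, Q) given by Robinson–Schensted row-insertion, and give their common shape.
P = [1, 3, 4] / [2] / [5];  Q = [1, 3, 5] / [2] / [4];  common shape = (3, 1, 1)

Row-insert the values π_1, π_2, … into P one at a time, bumping the leftmost entry strictly greater than the inserted value down to the next row. The recording tableau Q records, in position (i, j), the step at which that cell was added to P.
  Insert 5 (step 1): P = [5];  Q = [1]
  Insert 2 (step 2): P = [2] / [5];  Q = [1] / [2]
  Insert 3 (step 3): P = [2, 3] / [5];  Q = [1, 3] / [2]
  Insert 1 (step 4): P = [1, 3] / [2] / [5];  Q = [1, 3] / [2] / [4]
  Insert 4 (step 5): P = [1, 3, 4] / [2] / [5];  Q = [1, 3, 5] / [2] / [4]
Final shape: (3, 1, 1).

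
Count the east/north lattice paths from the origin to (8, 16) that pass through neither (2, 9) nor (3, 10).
Number of paths = 559779

Inclusion–exclusion. Total paths: C(24, 8) = 735471. Through P₁: C(11, 2)·C(13, 6) = 94380. Through P₂: C(13, 3)·C(11, 5) = 132132. Since P₁ is strictly southwest of P₂, a monotone path through both must visit P₁ then P₂; paths through both = C(11, 2)·C(2, 1)·C(11, 5) = 50820. Avoid both = 735471 − 94380 − 132132 + 50820 = 559779.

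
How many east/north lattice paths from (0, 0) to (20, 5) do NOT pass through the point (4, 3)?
Number of paths = 47775

Total paths from (0, 0) to (20, 5): C(25, 20) = 53130. Paths through (4, 3): (paths (0, 0) → (4, 3)) × (paths (4, 3) → (20, 5)) = C(7, 4) · C(18, 16) = 35 · 153 = 5355. Avoidance count = 53130 − 5355 = 47775.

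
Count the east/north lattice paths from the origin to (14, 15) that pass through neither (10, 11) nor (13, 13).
Number of paths = 32248320

Inclusion–exclusion. Total paths: C(29, 14) = 77558760. Through P₁: C(21, 10)·C(8, 4) = 24690120. Through P₂: C(26, 13)·C(3, 1) = 31201800. Since P₁ is strictly southwest of P₂, a monotone path through both must visit P₁ then P₂; paths through both = C(21, 10)·C(5, 3)·C(3, 1) = 10581480. Avoid both = 77558760 − 24690120 − 31201800 + 10581480 = 32248320.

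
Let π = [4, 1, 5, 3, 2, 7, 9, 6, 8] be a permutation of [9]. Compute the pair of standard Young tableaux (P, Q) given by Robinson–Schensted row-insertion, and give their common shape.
P = [1, 2, 6, 8] / [3, 5, 7, 9] / [4];  Q = [1, 3, 6, 7] / [2, 4, 8, 9] / [5];  common shape = (4, 4, 1)

Row-insert the values π_1, π_2, … into P one at a time, bumping the leftmost entry strictly greater than the inserted value down to the next row. The recording tableau Q records, in position (i, j), the step at which that cell was added to P.
  Insert 4 (step 1): P = [4];  Q = [1]
  Insert 1 (step 2): P = [1] / [4];  Q = [1] / [2]
  Insert 5 (step 3): P = [1, 5] / [4];  Q = [1, 3] / [2]
  Insert 3 (step 4): P = [1, 3] / [4, 5];  Q = [1, 3] / [2, 4]
  Insert 2 (step 5): P = [1, 2] / [3, 5] / [4];  Q = [1, 3] / [2, 4] / [5]
  Insert 7 (step 6): P = [1, 2, 7] / [3, 5] / [4];  Q = [1, 3, 6] / [2, 4] / [5]
  Insert 9 (step 7): P = [1, 2, 7, 9] / [3, 5] / [4];  Q = [1, 3, 6, 7] / [2, 4] / [5]
  Insert 6 (step 8): P = [1, 2, 6, 9] / [3, 5, 7] / [4];  Q = [1, 3, 6, 7] / [2, 4, 8] / [5]
  Insert 8 (step 9): P = [1, 2, 6, 8] / [3, 5, 7, 9] / [4];  Q = [1, 3, 6, 7] / [2, 4, 8, 9] / [5]
Final shape: (4, 4, 1).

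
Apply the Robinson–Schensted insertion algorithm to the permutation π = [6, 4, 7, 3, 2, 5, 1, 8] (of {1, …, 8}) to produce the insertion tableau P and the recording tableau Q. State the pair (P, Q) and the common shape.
P = [1, 5, 8] / [2, 7] / [3] / [4] / [6];  Q = [1, 3, 8] / [2, 6] / [4] / [5] / [7];  common shape = (3, 2, 1, 1, 1)

Row-insert the values π_1, π_2, … into P one at a time, bumping the leftmost entry strictly greater than the inserted value down to the next row. The recording tableau Q records, in position (i, j), the step at which that cell was added to P.
  Insert 6 (step 1): P = [6];  Q = [1]
  Insert 4 (step 2): P = [4] / [6];  Q = [1] / [2]
  Insert 7 (step 3): P = [4, 7] / [6];  Q = [1, 3] / [2]
  Insert 3 (step 4): P = [3, 7] / [4] / [6];  Q = [1, 3] / [2] / [4]
  Insert 2 (step 5): P = [2, 7] / [3] / [4] / [6];  Q = [1, 3] / [2] / [4] / [5]
  Insert 5 (step 6): P = [2, 5] / [3, 7] / [4] / [6];  Q = [1, 3] / [2, 6] / [4] / [5]
  Insert 1 (step 7): P = [1, 5] / [2, 7] / [3] / [4] / [6];  Q = [1, 3] / [2, 6] / [4] / [5] / [7]
  Insert 8 (step 8): P = [1, 5, 8] / [2, 7] / [3] / [4] / [6];  Q = [1, 3, 8] / [2, 6] / [4] / [5] / [7]
Final shape: (3, 2, 1, 1, 1).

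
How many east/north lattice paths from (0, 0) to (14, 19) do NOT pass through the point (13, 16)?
Number of paths = 547353540

Total paths from (0, 0) to (14, 19): C(33, 14) = 818809200. Paths through (13, 16): (paths (0, 0) → (13, 16)) × (paths (13, 16) → (14, 19)) = C(29, 13) · C(4, 1) = 67863915 · 4 = 271455660. Avoidance count = 818809200 − 271455660 = 547353540.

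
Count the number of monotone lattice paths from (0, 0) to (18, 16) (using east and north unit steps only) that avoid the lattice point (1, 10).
Number of paths = 2202851013

Total paths from (0, 0) to (18, 16): C(34, 18) = 2203961430. Paths through (1, 10): (paths (0, 0) → (1, 10)) × (paths (1, 10) → (18, 16)) = C(11, 1) · C(23, 17) = 11 · 100947 = 1110417. Avoidance count = 2203961430 − 1110417 = 2202851013.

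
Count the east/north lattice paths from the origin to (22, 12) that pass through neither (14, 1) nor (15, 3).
Number of paths = 538400070

Inclusion–exclusion. Total paths: C(34, 22) = 548354040. Through P₁: C(15, 14)·C(19, 8) = 1133730. Through P₂: C(18, 15)·C(16, 7) = 9335040. Since P₁ is strictly southwest of P₂, a monotone path through both must visit P₁ then P₂; paths through both = C(15, 14)·C(3, 1)·C(16, 7) = 514800. Avoid both = 548354040 − 1133730 − 9335040 + 514800 = 538400070.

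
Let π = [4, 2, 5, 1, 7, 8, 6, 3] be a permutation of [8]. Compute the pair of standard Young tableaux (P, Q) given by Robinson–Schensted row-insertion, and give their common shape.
P = [1, 3, 6, 8] / [2, 5] / [4, 7];  Q = [1, 3, 5, 6] / [2, 7] / [4, 8];  common shape = (4, 2, 2)

Row-insert the values π_1, π_2, … into P one at a time, bumping the leftmost entry strictly greater than the inserted value down to the next row. The recording tableau Q records, in position (i, j), the step at which that cell was added to P.
  Insert 4 (step 1): P = [4];  Q = [1]
  Insert 2 (step 2): P = [2] / [4];  Q = [1] / [2]
  Insert 5 (step 3): P = [2, 5] / [4];  Q = [1, 3] / [2]
  Insert 1 (step 4): P = [1, 5] / [2] / [4];  Q = [1, 3] / [2] / [4]
  Insert 7 (step 5): P = [1, 5, 7] / [2] / [4];  Q = [1, 3, 5] / [2] / [4]
  Insert 8 (step 6): P = [1, 5, 7, 8] / [2] / [4];  Q = [1, 3, 5, 6] / [2] / [4]
  Insert 6 (step 7): P = [1, 5, 6, 8] / [2, 7] / [4];  Q = [1, 3, 5, 6] / [2, 7] / [4]
  Insert 3 (step 8): P = [1, 3, 6, 8] / [2, 5] / [4, 7];  Q = [1, 3, 5, 6] / [2, 7] / [4, 8]
Final shape: (4, 2, 2).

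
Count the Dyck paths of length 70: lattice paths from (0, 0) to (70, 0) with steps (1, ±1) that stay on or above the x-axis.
C_35 = 3116285494907301262

These Dyck paths are counted by the Catalan number C_n = (1/(n + 1)) · C(2n, n). For n = 35: C_35 = (1/36) · C(70, 35) = 112186277816662845432/36 = 3116285494907301262.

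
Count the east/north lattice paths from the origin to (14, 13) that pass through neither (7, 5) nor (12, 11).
Number of paths = 9044736

Inclusion–exclusion. Total paths: C(27, 14) = 20058300. Through P₁: C(12, 7)·C(15, 7) = 5096520. Through P₂: C(23, 12)·C(4, 2) = 8112468. Since P₁ is strictly southwest of P₂, a monotone path through both must visit P₁ then P₂; paths through both = C(12, 7)·C(11, 5)·C(4, 2) = 2195424. Avoid both = 20058300 − 5096520 − 8112468 + 2195424 = 9044736.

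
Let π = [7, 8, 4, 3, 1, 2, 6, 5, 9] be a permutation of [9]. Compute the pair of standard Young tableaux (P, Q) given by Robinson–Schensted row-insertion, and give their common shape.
P = [1, 2, 5, 9] / [3, 6] / [4, 8] / [7];  Q = [1, 2, 7, 9] / [3, 6] / [4, 8] / [5];  common shape = (4, 2, 2, 1)

Row-insert the values π_1, π_2, … into P one at a time, bumping the leftmost entry strictly greater than the inserted value down to the next row. The recording tableau Q records, in position (i, j), the step at which that cell was added to P.
  Insert 7 (step 1): P = [7];  Q = [1]
  Insert 8 (step 2): P = [7, 8];  Q = [1, 2]
  Insert 4 (step 3): P = [4, 8] / [7];  Q = [1, 2] / [3]
  Insert 3 (step 4): P = [3, 8] / [4] / [7];  Q = [1, 2] / [3] / [4]
  Insert 1 (step 5): P = [1, 8] / [3] / [4] / [7];  Q = [1, 2] / [3] / [4] / [5]
  Insert 2 (step 6): P = [1, 2] / [3, 8] / [4] / [7];  Q = [1, 2] / [3, 6] / [4] / [5]
  Insert 6 (step 7): P = [1, 2, 6] / [3, 8] / [4] / [7];  Q = [1, 2, 7] / [3, 6] / [4] / [5]
  Insert 5 (step 8): P = [1, 2, 5] / [3, 6] / [4, 8] / [7];  Q = [1, 2, 7] / [3, 6] / [4, 8] / [5]
  Insert 9 (step 9): P = [1, 2, 5, 9] / [3, 6] / [4, 8] / [7];  Q = [1, 2, 7, 9] / [3, 6] / [4, 8] / [5]
Final shape: (4, 2, 2, 1).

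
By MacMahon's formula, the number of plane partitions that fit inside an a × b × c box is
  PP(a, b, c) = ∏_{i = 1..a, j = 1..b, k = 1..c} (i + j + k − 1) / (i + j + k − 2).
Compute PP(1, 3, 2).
PP(1, 3, 2) = 10

Evaluate the triple product over i = 1..1, j = 1..3, k = 1..2. The factors are (2/1) · (3/2) · (3/2) · (4/3) · (4/3) · (5/4). The numerators and denominators telescope so the product is an integer; carrying out the multiplication exactly gives PP(1, 3, 2) = 10.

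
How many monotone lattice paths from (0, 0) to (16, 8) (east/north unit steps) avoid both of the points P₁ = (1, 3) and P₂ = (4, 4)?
Number of paths = 575175

Inclusion–exclusion. Total paths: C(24, 16) = 735471. Through P₁: C(4, 1)·C(20, 15) = 62016. Through P₂: C(8, 4)·C(16, 12) = 127400. Since P₁ is strictly southwest of P₂, a monotone path through both must visit P₁ then P₂; paths through both = C(4, 1)·C(4, 3)·C(16, 12) = 29120. Avoid both = 735471 − 62016 − 127400 + 29120 = 575175.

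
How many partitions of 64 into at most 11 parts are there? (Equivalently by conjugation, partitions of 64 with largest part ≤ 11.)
p(64, parts ≤ 11) = 413112

Use the recurrence p(n, m) = p(n, m−1) + p(n−m, m): either the largest part is < m (count p(n, m−1)) or the largest part is exactly m (remove one copy of m, count p(n−m, m)). With p(0, ·) = 1 this gives p(64, parts ≤ 11) = 413112. (By conjugating Young diagrams, this also counts partitions of 64 into at most 11 parts.)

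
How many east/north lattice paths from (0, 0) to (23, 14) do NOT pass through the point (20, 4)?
Number of paths = 6104047764

Total paths from (0, 0) to (23, 14): C(37, 23) = 6107086800. Paths through (20, 4): (paths (0, 0) → (20, 4)) × (paths (20, 4) → (23, 14)) = C(24, 20) · C(13, 3) = 10626 · 286 = 3039036. Avoidance count = 6107086800 − 3039036 = 6104047764.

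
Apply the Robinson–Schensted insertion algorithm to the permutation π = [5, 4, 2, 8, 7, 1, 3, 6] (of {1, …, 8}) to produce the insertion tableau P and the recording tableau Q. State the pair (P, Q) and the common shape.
P = [1, 3, 6] / [2, 7] / [4, 8] / [5];  Q = [1, 4, 8] / [2, 5] / [3, 7] / [6];  common shape = (3, 2, 2, 1)

Row-insert the values π_1, π_2, … into P one at a time, bumping the leftmost entry strictly greater than the inserted value down to the next row. The recording tableau Q records, in position (i, j), the step at which that cell was added to P.
  Insert 5 (step 1): P = [5];  Q = [1]
  Insert 4 (step 2): P = [4] / [5];  Q = [1] / [2]
  Insert 2 (step 3): P = [2] / [4] / [5];  Q = [1] / [2] / [3]
  Insert 8 (step 4): P = [2, 8] / [4] / [5];  Q = [1, 4] / [2] / [3]
  Insert 7 (step 5): P = [2, 7] / [4, 8] / [5];  Q = [1, 4] / [2, 5] / [3]
  Insert 1 (step 6): P = [1, 7] / [2, 8] / [4] / [5];  Q = [1, 4] / [2, 5] / [3] / [6]
  Insert 3 (step 7): P = [1, 3] / [2, 7] / [4, 8] / [5];  Q = [1, 4] / [2, 5] / [3, 7] / [6]
  Insert 6 (step 8): P = [1, 3, 6] / [2, 7] / [4, 8] / [5];  Q = [1, 4, 8] / [2, 5] / [3, 7] / [6]
Final shape: (3, 2, 2, 1).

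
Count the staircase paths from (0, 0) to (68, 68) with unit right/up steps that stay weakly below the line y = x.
C_68 = 86218923998960285726185640663701108500

These NE paths below the diagonal are counted by the Catalan number C_n = (1/(n + 1)) · C(2n, n). For n = 68: C_68 = (1/69) · C(136, 68) = 5949105755928259715106809205795376486500/69 = 86218923998960285726185640663701108500.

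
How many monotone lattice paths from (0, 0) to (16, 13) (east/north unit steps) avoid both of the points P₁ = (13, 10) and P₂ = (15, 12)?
Number of paths = 23943667

Inclusion–exclusion. Total paths: C(29, 16) = 67863915. Through P₁: C(23, 13)·C(6, 3) = 22881320. Through P₂: C(27, 15)·C(2, 1) = 34767720. Since P₁ is strictly southwest of P₂, a monotone path through both must visit P₁ then P₂; paths through both = C(23, 13)·C(4, 2)·C(2, 1) = 13728792. Avoid both = 67863915 − 22881320 − 34767720 + 13728792 = 23943667.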